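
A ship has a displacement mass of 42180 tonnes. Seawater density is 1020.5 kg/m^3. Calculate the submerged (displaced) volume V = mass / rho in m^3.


Formula: V = mass / rho
Step 1 — convert tonnes to kg: 42180 t * 1000 = 42180000 kg
Step 2 — V = 42180000 / 1020.5 ≈ 41333 m^3 (5 s.f.)

41333 m^3


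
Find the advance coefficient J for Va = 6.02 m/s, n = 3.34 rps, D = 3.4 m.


Formula: J = Va / (n * D)
Step 1 — n * D = 3.34 * 3.4 = 11.356
Step 2 — J = 6.02 / 11.356 ≈ 0.53012 (5 s.f.)

0.53012


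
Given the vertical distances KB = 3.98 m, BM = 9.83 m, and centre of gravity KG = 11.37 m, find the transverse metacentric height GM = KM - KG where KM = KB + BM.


Formula: GM = KB + BM - KG
Step 1 — KM = KB + BM = 3.98 + 9.83 = 13.81 m
Step 2 — GM = KM - KG = 13.81 - 11.37 = 2.44 m

2.44 m


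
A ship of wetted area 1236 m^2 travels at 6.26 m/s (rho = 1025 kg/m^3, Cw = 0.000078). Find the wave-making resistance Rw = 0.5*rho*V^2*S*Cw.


Formula: Rw = 0.5 * rho * V^2 * S * Cw
Step 1 — V^2 = 6.26^2 = 39.1876
Step 2 — 0.5 * rho * V^2 = 0.5 * 1025 * 39.1876 = 20083.645
Step 3 — Rw = 20083.645 * 1236 * 0.000078 ≈ 1936.2 N (5 s.f.)

1936.2 N


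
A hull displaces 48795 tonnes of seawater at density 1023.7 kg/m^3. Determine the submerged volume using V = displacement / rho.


Formula: V = mass / rho
Step 1 — convert tonnes to kg: 48795 t * 1000 = 48795000 kg
Step 2 — V = 48795000 / 1023.7 ≈ 47665 m^3 (5 s.f.)

47665 m^3


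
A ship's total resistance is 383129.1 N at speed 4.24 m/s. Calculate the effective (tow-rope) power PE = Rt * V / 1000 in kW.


Formula: PE = Rt * V / 1000 (kW)
Step 1 — PE (W) = 383129.1 * 4.24 = 1624467.384 W
Step 2 — PE (kW) = 1624467.384 / 1000 ≈ 1624.5 kW (5 s.f.)

1624.5 kW


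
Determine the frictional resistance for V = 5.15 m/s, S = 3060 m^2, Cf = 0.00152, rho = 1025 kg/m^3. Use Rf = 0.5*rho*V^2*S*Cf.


Formula: Rf = 0.5 * rho * V^2 * S * Cf
Step 1 — V^2 = 5.15^2 = 26.5225
Step 2 — 0.5 * rho * V^2 = 0.5 * 1025 * 26.5225 = 13592.78125
Step 3 — Rf = 13592.78125 * 3060 * 0.00152 ≈ 63223 N (5 s.f.)

63223 N


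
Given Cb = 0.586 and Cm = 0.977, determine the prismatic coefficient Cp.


Formula: Cp = Cb / Cm
Substituting: Cp = 0.586 / 0.977
Result: Cp ≈ 0.59980 (5 s.f.)

0.59980


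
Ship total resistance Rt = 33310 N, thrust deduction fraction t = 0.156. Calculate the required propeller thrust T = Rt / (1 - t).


Formula: T = Rt / (1 - t)
Step 1 — (1 - t) = 1 - 0.156 = 0.844
Step 2 — T = 33310 / 0.844 ≈ 39467 N (5 s.f.)

39467 N


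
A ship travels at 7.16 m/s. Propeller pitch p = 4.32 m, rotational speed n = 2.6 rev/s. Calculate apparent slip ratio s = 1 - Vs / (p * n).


Formula: s = 1 - Vs / (p * n)
Step 1 — p * n = 4.32 * 2.6 = 11.232
Step 2 — Vs / (p*n) = 7.16 / 11.232 = 0.637464 (6 d.p.)
Step 3 — s = 1 - 0.637464 = 0.362536

0.362536


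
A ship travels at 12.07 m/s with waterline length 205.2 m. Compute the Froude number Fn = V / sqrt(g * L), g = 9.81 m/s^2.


Formula: Fn = V / sqrt(g * L)
Step 1 — g * L = 9.81 * 205.2 = 2013.012
Step 2 — sqrt(g * L) = sqrt(2013.012) = 44.866602
Step 3 — Fn = 12.07 / 44.866602 ≈ 0.26902 (5 s.f.)

0.26902


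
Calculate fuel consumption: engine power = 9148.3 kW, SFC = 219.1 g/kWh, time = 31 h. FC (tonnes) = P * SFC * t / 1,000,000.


Formula: FC (tonnes) = P * SFC * t / 1,000,000
Step 1 — P * SFC * t = 9148.3 * 219.1 * 31 = 62136168.43 g
Step 2 — FC (tonnes) = 62136168.43 / 1,000,000 ≈ 62.136 tonnes (5 s.f.)

62.136 tonnes


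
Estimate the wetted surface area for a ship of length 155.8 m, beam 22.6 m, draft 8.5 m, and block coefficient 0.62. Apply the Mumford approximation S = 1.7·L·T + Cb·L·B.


Formula: S = 1.7*L*T + V/T with V = Cb*L*B*T, i.e. S = L * (1.7*T + Cb*B)
Step 1 — 1.7*T = 1.7 * 8.5 = 14.45 m
Step 2 — Cb*B = 0.62 * 22.6 = 14.012 m
Step 3 — 1.7*T + Cb*B = 14.45 + 14.012 = 28.462 m
Step 4 — S = 155.8 * 28.462 ≈ 4434.4 m^2 (5 s.f.)

4434.4 m^2


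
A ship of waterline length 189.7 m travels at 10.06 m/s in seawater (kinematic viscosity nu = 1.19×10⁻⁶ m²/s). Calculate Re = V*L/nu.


Formula: Re = V * L / nu
Step 1 — V * L = 10.06 * 189.7 = 1908.382 m^2/s
Step 2 — Re = 1908.382 / 1.19e-6 = 1.60e+09

1.60e+09


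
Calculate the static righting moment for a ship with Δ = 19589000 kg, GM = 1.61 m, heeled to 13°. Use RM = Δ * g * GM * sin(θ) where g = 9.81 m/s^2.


Formula: GZ = GM * sin(theta); RM = disp * g * GZ
Step 1 — GZ = 1.61 * sin(13°) = 1.61 * 0.224951 = 0.362171 m
Step 2 — RM = 19589000 * 9.81 * 0.362171 ≈ 69598000 N·m (5 s.f.)

69598000 N·m


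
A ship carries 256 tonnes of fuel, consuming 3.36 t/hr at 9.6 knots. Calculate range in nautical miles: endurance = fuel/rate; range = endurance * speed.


Formula: endurance = fuel / rate; range = endurance * speed
Step 1 — endurance = 256 / 3.36 = 76.1905 hours
Step 2 — range = 76.1905 * 9.6 ≈ 731.43 nautical miles (5 s.f.)

731.43 NM


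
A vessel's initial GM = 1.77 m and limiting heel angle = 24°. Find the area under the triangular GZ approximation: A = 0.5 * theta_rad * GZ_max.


Formula: GZ_max = GM * sin(theta); Area = 0.5 * theta_rad * GZ_max
Step 1 — GZ_max = 1.77 * sin(24°) = 1.77 * 0.406737 = 0.719924 m
Step 2 — theta_rad = 24 * pi/180 = 0.418879 rad
Step 3 — Area = 0.5 * 0.418879 * 0.719924 ≈ 0.15078 m·rad (5 s.f.)

0.15078 m·rad


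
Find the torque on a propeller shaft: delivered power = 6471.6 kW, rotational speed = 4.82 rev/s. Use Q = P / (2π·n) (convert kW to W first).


Formula: Q = P_W / (2 * pi * n)
Step 1 — P_W = 6471.6 kW * 1000 = 6471600.0 W
Step 2 — 2 * pi * n = 2 * pi * 4.82 = 30.284953
Step 3 — Q = 6471600.0 / 30.284953 ≈ 213690 N·m (5 s.f.)

213690 N·m


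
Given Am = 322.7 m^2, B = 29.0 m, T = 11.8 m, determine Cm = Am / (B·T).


Formula: Cm = Am / (B * T)
Step 1 — B * T = 29.0 * 11.8 = 342.2 m^2
Step 2 — Cm = 322.7 / 342.2 ≈ 0.94302 (5 s.f.)

0.94302


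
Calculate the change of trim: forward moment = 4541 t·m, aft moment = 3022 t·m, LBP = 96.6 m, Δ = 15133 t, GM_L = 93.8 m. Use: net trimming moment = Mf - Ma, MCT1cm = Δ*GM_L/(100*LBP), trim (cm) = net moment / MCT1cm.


Formula: net trimming moment = Mf - Ma; MCT1cm = Δ*GM_L/(100*LBP); trim = net moment / MCT1cm
Step 1 — net trimming moment = 4541 - 3022 = 1519 t·m
Step 2 — MCT1cm = 15133 * 93.8 / (100 * 96.6) = 146.9436 t·m/cm
Step 3 — trim = 1519 / 146.9436 ≈ 10.337 cm (5 s.f.)

10.337 cm


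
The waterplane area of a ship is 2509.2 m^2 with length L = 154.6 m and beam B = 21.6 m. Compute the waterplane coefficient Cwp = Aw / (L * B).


Formula: Cwp = Aw / (L * B)
Step 1 — L * B = 154.6 * 21.6 = 3339.36 m^2
Step 2 — Cwp = 2509.2 / 3339.36 ≈ 0.75140 (5 s.f.)

0.75140


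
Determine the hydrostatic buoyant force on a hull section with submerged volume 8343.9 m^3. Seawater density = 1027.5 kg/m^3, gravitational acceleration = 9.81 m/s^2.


Formula: Fb = rho * g * V
Substituting: Fb = 1027.5 * 9.81 * 8343.9
Intermediate: 1027.5 * 9.81 = 10079.775
Result: Fb = 10079.775 * 8343.9 ≈ 84105000 N (5 s.f.)

84105000 N


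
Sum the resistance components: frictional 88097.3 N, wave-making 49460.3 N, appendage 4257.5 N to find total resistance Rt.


Formula: Rt = Rf + Rw + Ra
Substituting: Rt = 88097.3 + 49460.3 + 4257.5
Result: Rt = 141815.1 N

141815.1 N


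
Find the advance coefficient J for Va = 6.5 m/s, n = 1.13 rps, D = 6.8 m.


Formula: J = Va / (n * D)
Step 1 — n * D = 1.13 * 6.8 = 7.684
Step 2 — J = 6.5 / 7.684 ≈ 0.84591 (5 s.f.)

0.84591


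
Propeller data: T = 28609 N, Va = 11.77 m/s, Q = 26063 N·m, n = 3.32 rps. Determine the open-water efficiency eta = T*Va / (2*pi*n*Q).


Formula: eta = T * Va / (2 * pi * n * Q)
Step 1 — numerator = T * Va = 28609 * 11.77 = 336727.93
Step 2 — 2 * pi * n = 2 * pi * 3.32 = 20.860175
Step 3 — denominator = 20.860175 * 26063 = 543678.74
Step 4 — eta = 336727.93 / 543678.74 ≈ 0.61935 (5 s.f.)

0.61935


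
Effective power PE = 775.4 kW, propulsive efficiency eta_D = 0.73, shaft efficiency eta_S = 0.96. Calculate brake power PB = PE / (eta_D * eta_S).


Formula: PB = PE / (eta_D * eta_S)
Step 1 — combined efficiency = eta_D * eta_S = 0.73 * 0.96 = 0.7008
Step 2 — PB = 775.4 / 0.7008 ≈ 1106.4 kW (5 s.f.)

1106.4 kW


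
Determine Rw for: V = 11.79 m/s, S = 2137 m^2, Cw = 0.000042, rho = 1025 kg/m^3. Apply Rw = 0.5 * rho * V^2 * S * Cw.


Formula: Rw = 0.5 * rho * V^2 * S * Cw
Step 1 — V^2 = 11.79^2 = 139.0041
Step 2 — 0.5 * rho * V^2 = 0.5 * 1025 * 139.0041 = 71239.60125
Step 3 — Rw = 71239.60125 * 2137 * 0.000042 ≈ 6394.0 N (5 s.f.)

6394.0 N


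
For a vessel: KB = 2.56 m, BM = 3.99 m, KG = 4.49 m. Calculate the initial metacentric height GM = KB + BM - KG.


Formula: GM = KB + BM - KG
Step 1 — KM = KB + BM = 2.56 + 3.99 = 6.55 m
Step 2 — GM = KM - KG = 6.55 - 4.49 = 2.06 m

2.06 m


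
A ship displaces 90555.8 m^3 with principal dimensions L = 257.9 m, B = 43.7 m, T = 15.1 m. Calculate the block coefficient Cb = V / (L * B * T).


Formula: Cb = V / (L * B * T)
Step 1 — L * B * T = 257.9 * 43.7 * 15.1 = 170180.473 m^3
Step 2 — Cb = 90555.8 / 170180.473 ≈ 0.53212 (5 s.f.)

0.53212


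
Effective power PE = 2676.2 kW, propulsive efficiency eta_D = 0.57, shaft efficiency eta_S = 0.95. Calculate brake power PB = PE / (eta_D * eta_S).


Formula: PB = PE / (eta_D * eta_S)
Step 1 — combined efficiency = eta_D * eta_S = 0.57 * 0.95 = 0.5415
Step 2 — PB = 2676.2 / 0.5415 ≈ 4942.2 kW (5 s.f.)

4942.2 kW


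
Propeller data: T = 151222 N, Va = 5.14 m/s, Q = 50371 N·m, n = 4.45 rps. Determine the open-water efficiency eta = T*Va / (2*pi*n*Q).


Formula: eta = T * Va / (2 * pi * n * Q)
Step 1 — numerator = T * Va = 151222 * 5.14 = 777281.08
Step 2 — 2 * pi * n = 2 * pi * 4.45 = 27.960175
Step 3 — denominator = 27.960175 * 50371 = 1408381.97
Step 4 — eta = 777281.08 / 1408381.97 ≈ 0.55190 (5 s.f.)

0.55190


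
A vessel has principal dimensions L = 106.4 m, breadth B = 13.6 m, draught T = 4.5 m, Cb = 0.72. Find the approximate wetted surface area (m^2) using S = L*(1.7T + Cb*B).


Formula: S = 1.7*L*T + V/T with V = Cb*L*B*T, i.e. S = L * (1.7*T + Cb*B)
Step 1 — 1.7*T = 1.7 * 4.5 = 7.65 m
Step 2 — Cb*B = 0.72 * 13.6 = 9.792 m
Step 3 — 1.7*T + Cb*B = 7.65 + 9.792 = 17.442 m
Step 4 — S = 106.4 * 17.442 ≈ 1855.8 m^2 (5 s.f.)

1855.8 m^2


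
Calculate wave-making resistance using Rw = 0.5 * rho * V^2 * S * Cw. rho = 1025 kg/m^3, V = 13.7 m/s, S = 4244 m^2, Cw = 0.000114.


Formula: Rw = 0.5 * rho * V^2 * S * Cw
Step 1 — V^2 = 13.7^2 = 187.69
Step 2 — 0.5 * rho * V^2 = 0.5 * 1025 * 187.69 = 96191.125
Step 3 — Rw = 96191.125 * 4244 * 0.000114 ≈ 46539 N (5 s.f.)

46539 N


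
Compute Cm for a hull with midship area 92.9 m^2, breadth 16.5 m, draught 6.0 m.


Formula: Cm = Am / (B * T)
Step 1 — B * T = 16.5 * 6.0 = 99.0 m^2
Step 2 — Cm = 92.9 / 99.0 ≈ 0.93838 (5 s.f.)

0.93838


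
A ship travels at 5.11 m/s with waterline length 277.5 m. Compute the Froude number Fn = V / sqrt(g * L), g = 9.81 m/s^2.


Formula: Fn = V / sqrt(g * L)
Step 1 — g * L = 9.81 * 277.5 = 2722.275
Step 2 — sqrt(g * L) = sqrt(2722.275) = 52.175425
Step 3 — Fn = 5.11 / 52.175425 ≈ 0.097939 (5 s.f.)

0.097939


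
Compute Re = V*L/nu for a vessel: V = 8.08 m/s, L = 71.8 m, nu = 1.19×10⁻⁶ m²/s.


Formula: Re = V * L / nu
Step 1 — V * L = 8.08 * 71.8 = 580.144 m^2/s
Step 2 — Re = 580.144 / 1.19e-6 = 4.88e+08

4.88e+08


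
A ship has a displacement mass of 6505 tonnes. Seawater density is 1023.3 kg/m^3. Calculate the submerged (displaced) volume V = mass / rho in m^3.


Formula: V = mass / rho
Step 1 — convert tonnes to kg: 6505 t * 1000 = 6505000 kg
Step 2 — V = 6505000 / 1023.3 ≈ 6356.9 m^3 (5 s.f.)

6356.9 m^3


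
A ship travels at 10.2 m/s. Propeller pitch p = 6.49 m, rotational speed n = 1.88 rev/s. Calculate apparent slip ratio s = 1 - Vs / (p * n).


Formula: s = 1 - Vs / (p * n)
Step 1 — p * n = 6.49 * 1.88 = 12.2012
Step 2 — Vs / (p*n) = 10.2 / 12.2012 = 0.835983 (6 d.p.)
Step 3 — s = 1 - 0.835983 = 0.164017

0.164017


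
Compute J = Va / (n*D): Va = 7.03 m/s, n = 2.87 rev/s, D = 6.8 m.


Formula: J = Va / (n * D)
Step 1 — n * D = 2.87 * 6.8 = 19.516
Step 2 — J = 7.03 / 19.516 ≈ 0.36022 (5 s.f.)

0.36022


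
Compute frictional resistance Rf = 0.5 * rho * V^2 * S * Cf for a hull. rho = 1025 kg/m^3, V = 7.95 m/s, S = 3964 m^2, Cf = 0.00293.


Formula: Rf = 0.5 * rho * V^2 * S * Cf
Step 1 — V^2 = 7.95^2 = 63.2025
Step 2 — 0.5 * rho * V^2 = 0.5 * 1025 * 63.2025 = 32391.28125
Step 3 — Rf = 32391.28125 * 3964 * 0.00293 ≈ 376210 N (5 s.f.)

376210 N


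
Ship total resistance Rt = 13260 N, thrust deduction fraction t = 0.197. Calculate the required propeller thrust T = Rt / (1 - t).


Formula: T = Rt / (1 - t)
Step 1 — (1 - t) = 1 - 0.197 = 0.803
Step 2 — T = 13260 / 0.803 ≈ 16513 N (5 s.f.)

16513 N


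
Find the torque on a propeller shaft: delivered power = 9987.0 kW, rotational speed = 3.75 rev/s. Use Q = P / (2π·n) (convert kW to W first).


Formula: Q = P_W / (2 * pi * n)
Step 1 — P_W = 9987.0 kW * 1000 = 9987000.0 W
Step 2 — 2 * pi * n = 2 * pi * 3.75 = 23.561945
Step 3 — Q = 9987000.0 / 23.561945 ≈ 423860 N·m (5 s.f.)

423860 N·m


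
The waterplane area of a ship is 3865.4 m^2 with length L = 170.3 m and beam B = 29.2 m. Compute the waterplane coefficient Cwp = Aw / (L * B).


Formula: Cwp = Aw / (L * B)
Step 1 — L * B = 170.3 * 29.2 = 4972.76 m^2
Step 2 — Cwp = 3865.4 / 4972.76 ≈ 0.77731 (5 s.f.)

0.77731


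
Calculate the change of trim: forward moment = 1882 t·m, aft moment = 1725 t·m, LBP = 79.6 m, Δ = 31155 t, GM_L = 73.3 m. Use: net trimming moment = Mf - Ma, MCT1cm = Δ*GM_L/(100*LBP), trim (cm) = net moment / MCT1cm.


Formula: net trimming moment = Mf - Ma; MCT1cm = Δ*GM_L/(100*LBP); trim = net moment / MCT1cm
Step 1 — net trimming moment = 1882 - 1725 = 157 t·m
Step 2 — MCT1cm = 31155 * 73.3 / (100 * 79.6) = 286.8921 t·m/cm
Step 3 — trim = 157 / 286.8921 ≈ 0.54724 cm (5 s.f.)

0.54724 cm


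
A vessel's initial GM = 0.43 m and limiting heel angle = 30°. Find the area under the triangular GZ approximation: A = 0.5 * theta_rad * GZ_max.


Formula: GZ_max = GM * sin(theta); Area = 0.5 * theta_rad * GZ_max
Step 1 — GZ_max = 0.43 * sin(30°) = 0.43 * 0.5 = 0.215 m
Step 2 — theta_rad = 30 * pi/180 = 0.523599 rad
Step 3 — Area = 0.5 * 0.523599 * 0.215 ≈ 0.056287 m·rad (5 s.f.)

0.056287 m·rad


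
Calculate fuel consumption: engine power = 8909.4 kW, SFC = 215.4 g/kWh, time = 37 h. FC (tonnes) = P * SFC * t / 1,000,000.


Formula: FC (tonnes) = P * SFC * t / 1,000,000
Step 1 — P * SFC * t = 8909.4 * 215.4 * 37 = 71006136.12 g
Step 2 — FC (tonnes) = 71006136.12 / 1,000,000 ≈ 71.006 tonnes (5 s.f.)

71.006 tonnes


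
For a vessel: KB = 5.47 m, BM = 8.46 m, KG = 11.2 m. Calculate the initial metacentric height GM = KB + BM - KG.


Formula: GM = KB + BM - KG
Step 1 — KM = KB + BM = 5.47 + 8.46 = 13.93 m
Step 2 — GM = KM - KG = 13.93 - 11.2 = 2.73 m

2.73 m


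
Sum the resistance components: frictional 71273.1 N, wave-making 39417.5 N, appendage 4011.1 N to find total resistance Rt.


Formula: Rt = Rf + Rw + Ra
Substituting: Rt = 71273.1 + 39417.5 + 4011.1
Result: Rt = 114701.7 N

114701.7 N


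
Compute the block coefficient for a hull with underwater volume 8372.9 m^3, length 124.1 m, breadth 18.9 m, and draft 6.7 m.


Formula: Cb = V / (L * B * T)
Step 1 — L * B * T = 124.1 * 18.9 * 6.7 = 15714.783 m^3
Step 2 — Cb = 8372.9 / 15714.783 ≈ 0.53280 (5 s.f.)

0.53280


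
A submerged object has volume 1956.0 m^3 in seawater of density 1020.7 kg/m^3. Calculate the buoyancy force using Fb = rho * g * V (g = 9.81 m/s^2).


Formula: Fb = rho * g * V
Substituting: Fb = 1020.7 * 9.81 * 1956.0
Intermediate: 1020.7 * 9.81 = 10013.067
Result: Fb = 10013.067 * 1956.0 ≈ 19586000 N (5 s.f.)

19586000 N


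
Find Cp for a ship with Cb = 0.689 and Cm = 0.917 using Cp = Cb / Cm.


Formula: Cp = Cb / Cm
Substituting: Cp = 0.689 / 0.917
Result: Cp ≈ 0.75136 (5 s.f.)

0.75136


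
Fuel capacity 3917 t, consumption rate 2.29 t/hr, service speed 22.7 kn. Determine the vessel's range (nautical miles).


Formula: endurance = fuel / rate; range = endurance * speed
Step 1 — endurance = 3917 / 2.29 = 1710.4803 hours
Step 2 — range = 1710.4803 * 22.7 ≈ 38828 nautical miles (5 s.f.)

38828 NM


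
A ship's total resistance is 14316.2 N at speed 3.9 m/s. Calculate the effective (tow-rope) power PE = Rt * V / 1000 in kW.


Formula: PE = Rt * V / 1000 (kW)
Step 1 — PE (W) = 14316.2 * 3.9 = 55833.18 W
Step 2 — PE (kW) = 55833.18 / 1000 ≈ 55.833 kW (5 s.f.)

55.833 kW


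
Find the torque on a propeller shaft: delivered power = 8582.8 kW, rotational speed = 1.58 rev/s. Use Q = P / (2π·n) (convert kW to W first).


Formula: Q = P_W / (2 * pi * n)
Step 1 — P_W = 8582.8 kW * 1000 = 8582800.0 W
Step 2 — 2 * pi * n = 2 * pi * 1.58 = 9.927433
Step 3 — Q = 8582800.0 / 9.927433 ≈ 864550 N·m (5 s.f.)

864550 N·m


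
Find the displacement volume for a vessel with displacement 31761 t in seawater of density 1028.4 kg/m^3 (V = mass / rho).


Formula: V = mass / rho
Step 1 — convert tonnes to kg: 31761 t * 1000 = 31761000 kg
Step 2 — V = 31761000 / 1028.4 ≈ 30884 m^3 (5 s.f.)

30884 m^3


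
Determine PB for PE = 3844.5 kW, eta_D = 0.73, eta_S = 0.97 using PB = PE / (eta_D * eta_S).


Formula: PB = PE / (eta_D * eta_S)
Step 1 — combined efficiency = eta_D * eta_S = 0.73 * 0.97 = 0.7081
Step 2 — PB = 3844.5 / 0.7081 ≈ 5429.3 kW (5 s.f.)

5429.3 kW


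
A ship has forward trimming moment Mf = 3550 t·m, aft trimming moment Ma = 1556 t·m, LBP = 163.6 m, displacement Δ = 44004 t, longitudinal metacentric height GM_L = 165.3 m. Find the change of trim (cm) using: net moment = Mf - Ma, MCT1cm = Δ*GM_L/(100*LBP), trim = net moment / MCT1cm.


Formula: net trimming moment = Mf - Ma; MCT1cm = Δ*GM_L/(100*LBP); trim = net moment / MCT1cm
Step 1 — net trimming moment = 3550 - 1556 = 1994 t·m
Step 2 — MCT1cm = 44004 * 165.3 / (100 * 163.6) = 444.6125 t·m/cm
Step 3 — trim = 1994 / 444.6125 ≈ 4.4848 cm (5 s.f.)

4.4848 cm


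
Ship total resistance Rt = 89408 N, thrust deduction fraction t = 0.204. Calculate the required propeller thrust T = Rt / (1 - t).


Formula: T = Rt / (1 - t)
Step 1 — (1 - t) = 1 - 0.204 = 0.796
Step 2 — T = 89408 / 0.796 ≈ 112320 N (5 s.f.)

112320 N


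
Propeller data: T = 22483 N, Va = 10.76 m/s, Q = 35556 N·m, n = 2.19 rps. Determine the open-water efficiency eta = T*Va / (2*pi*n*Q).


Formula: eta = T * Va / (2 * pi * n * Q)
Step 1 — numerator = T * Va = 22483 * 10.76 = 241917.08
Step 2 — 2 * pi * n = 2 * pi * 2.19 = 13.760176
Step 3 — denominator = 13.760176 * 35556 = 489256.82
Step 4 — eta = 241917.08 / 489256.82 ≈ 0.49446 (5 s.f.)

0.49446


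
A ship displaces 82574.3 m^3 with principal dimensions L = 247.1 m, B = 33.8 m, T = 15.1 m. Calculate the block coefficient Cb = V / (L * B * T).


Formula: Cb = V / (L * B * T)
Step 1 — L * B * T = 247.1 * 33.8 * 15.1 = 126114.898 m^3
Step 2 — Cb = 82574.3 / 126114.898 ≈ 0.65475 (5 s.f.)

0.65475


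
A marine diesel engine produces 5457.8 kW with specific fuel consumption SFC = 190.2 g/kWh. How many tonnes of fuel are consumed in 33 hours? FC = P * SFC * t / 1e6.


Formula: FC (tonnes) = P * SFC * t / 1,000,000
Step 1 — P * SFC * t = 5457.8 * 190.2 * 33 = 34256427.48 g
Step 2 — FC (tonnes) = 34256427.48 / 1,000,000 ≈ 34.256 tonnes (5 s.f.)

34.256 tonnes


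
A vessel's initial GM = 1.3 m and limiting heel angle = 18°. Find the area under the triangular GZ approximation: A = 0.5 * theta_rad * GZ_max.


Formula: GZ_max = GM * sin(theta); Area = 0.5 * theta_rad * GZ_max
Step 1 — GZ_max = 1.3 * sin(18°) = 1.3 * 0.309017 = 0.401722 m
Step 2 — theta_rad = 18 * pi/180 = 0.314159 rad
Step 3 — Area = 0.5 * 0.314159 * 0.401722 ≈ 0.063102 m·rad (5 s.f.)

0.063102 m·rad


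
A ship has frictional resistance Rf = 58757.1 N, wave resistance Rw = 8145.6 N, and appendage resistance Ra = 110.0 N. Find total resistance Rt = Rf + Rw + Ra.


Formula: Rt = Rf + Rw + Ra
Substituting: Rt = 58757.1 + 8145.6 + 110.0
Result: Rt = 67012.7 N

67012.7 N


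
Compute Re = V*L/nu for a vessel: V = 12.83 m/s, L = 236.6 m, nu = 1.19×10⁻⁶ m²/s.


Formula: Re = V * L / nu
Step 1 — V * L = 12.83 * 236.6 = 3035.578 m^2/s
Step 2 — Re = 3035.578 / 1.19e-6 = 2.55e+09

2.55e+09


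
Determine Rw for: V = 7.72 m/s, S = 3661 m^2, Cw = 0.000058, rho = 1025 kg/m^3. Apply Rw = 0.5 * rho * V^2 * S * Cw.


Formula: Rw = 0.5 * rho * V^2 * S * Cw
Step 1 — V^2 = 7.72^2 = 59.5984
Step 2 — 0.5 * rho * V^2 = 0.5 * 1025 * 59.5984 = 30544.18
Step 3 — Rw = 30544.18 * 3661 * 0.000058 ≈ 6485.7 N (5 s.f.)

6485.7 N


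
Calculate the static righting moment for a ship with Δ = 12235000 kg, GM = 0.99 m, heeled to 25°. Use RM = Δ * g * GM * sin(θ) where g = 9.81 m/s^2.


Formula: GZ = GM * sin(theta); RM = disp * g * GZ
Step 1 — GZ = 0.99 * sin(25°) = 0.99 * 0.422618 = 0.418392 m
Step 2 — RM = 12235000 * 9.81 * 0.418392 ≈ 50218000 N·m (5 s.f.)

50218000 N·m


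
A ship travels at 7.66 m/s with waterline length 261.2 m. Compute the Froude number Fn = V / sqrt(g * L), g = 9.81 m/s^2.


Formula: Fn = V / sqrt(g * L)
Step 1 — g * L = 9.81 * 261.2 = 2562.372
Step 2 — sqrt(g * L) = sqrt(2562.372) = 50.619878
Step 3 — Fn = 7.66 / 50.619878 ≈ 0.15132 (5 s.f.)

0.15132


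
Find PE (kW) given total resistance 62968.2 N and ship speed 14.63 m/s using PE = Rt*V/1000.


Formula: PE = Rt * V / 1000 (kW)
Step 1 — PE (W) = 62968.2 * 14.63 = 921224.766 W
Step 2 — PE (kW) = 921224.766 / 1000 ≈ 921.22 kW (5 s.f.)

921.22 kW


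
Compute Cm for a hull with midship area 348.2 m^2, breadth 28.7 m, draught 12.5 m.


Formula: Cm = Am / (B * T)
Step 1 — B * T = 28.7 * 12.5 = 358.75 m^2
Step 2 — Cm = 348.2 / 358.75 ≈ 0.97059 (5 s.f.)

0.97059


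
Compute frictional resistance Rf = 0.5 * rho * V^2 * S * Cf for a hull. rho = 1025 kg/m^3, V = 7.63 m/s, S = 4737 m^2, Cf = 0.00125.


Formula: Rf = 0.5 * rho * V^2 * S * Cf
Step 1 — V^2 = 7.63^2 = 58.2169
Step 2 — 0.5 * rho * V^2 = 0.5 * 1025 * 58.2169 = 29836.16125
Step 3 — Rf = 29836.16125 * 4737 * 0.00125 ≈ 176670 N (5 s.f.)

176670 N


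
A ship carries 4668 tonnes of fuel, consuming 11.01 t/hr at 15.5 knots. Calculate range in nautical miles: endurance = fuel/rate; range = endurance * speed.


Formula: endurance = fuel / rate; range = endurance * speed
Step 1 — endurance = 4668 / 11.01 = 423.9782 hours
Step 2 — range = 423.9782 * 15.5 ≈ 6571.7 nautical miles (5 s.f.)

6571.7 NM


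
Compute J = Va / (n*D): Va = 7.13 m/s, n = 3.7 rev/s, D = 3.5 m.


Formula: J = Va / (n * D)
Step 1 — n * D = 3.7 * 3.5 = 12.95
Step 2 — J = 7.13 / 12.95 ≈ 0.55058 (5 s.f.)

0.55058


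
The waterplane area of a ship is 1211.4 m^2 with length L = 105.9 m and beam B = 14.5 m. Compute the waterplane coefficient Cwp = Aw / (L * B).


Formula: Cwp = Aw / (L * B)
Step 1 — L * B = 105.9 * 14.5 = 1535.55 m^2
Step 2 — Cwp = 1211.4 / 1535.55 ≈ 0.78890 (5 s.f.)

0.78890


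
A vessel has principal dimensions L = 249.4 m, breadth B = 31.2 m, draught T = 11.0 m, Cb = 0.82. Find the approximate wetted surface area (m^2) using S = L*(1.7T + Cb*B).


Formula: S = 1.7*L*T + V/T with V = Cb*L*B*T, i.e. S = L * (1.7*T + Cb*B)
Step 1 — 1.7*T = 1.7 * 11.0 = 18.7 m
Step 2 — Cb*B = 0.82 * 31.2 = 25.584 m
Step 3 — 1.7*T + Cb*B = 18.7 + 25.584 = 44.284 m
Step 4 — S = 249.4 * 44.284 ≈ 11044 m^2 (5 s.f.)

11044 m^2


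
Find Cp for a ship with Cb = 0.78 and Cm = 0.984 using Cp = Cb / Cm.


Formula: Cp = Cb / Cm
Substituting: Cp = 0.78 / 0.984
Result: Cp ≈ 0.79268 (5 s.f.)

0.79268


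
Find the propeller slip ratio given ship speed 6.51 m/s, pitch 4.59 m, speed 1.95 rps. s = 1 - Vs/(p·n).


Formula: s = 1 - Vs / (p * n)
Step 1 — p * n = 4.59 * 1.95 = 8.9505
Step 2 — Vs / (p*n) = 6.51 / 8.9505 = 0.727334 (6 d.p.)
Step 3 — s = 1 - 0.727334 = 0.272666

0.272666


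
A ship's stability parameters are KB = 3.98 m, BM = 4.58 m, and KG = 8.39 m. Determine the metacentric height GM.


Formula: GM = KB + BM - KG
Step 1 — KM = KB + BM = 3.98 + 4.58 = 8.56 m
Step 2 — GM = KM - KG = 8.56 - 8.39 = 0.17 m

0.17 m


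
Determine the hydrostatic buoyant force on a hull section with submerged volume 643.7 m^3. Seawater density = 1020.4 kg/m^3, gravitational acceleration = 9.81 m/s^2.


Formula: Fb = rho * g * V
Substituting: Fb = 1020.4 * 9.81 * 643.7
Intermediate: 1020.4 * 9.81 = 10010.124
Result: Fb = 10010.124 * 643.7 ≈ 6443500 N (5 s.f.)

6443500 N


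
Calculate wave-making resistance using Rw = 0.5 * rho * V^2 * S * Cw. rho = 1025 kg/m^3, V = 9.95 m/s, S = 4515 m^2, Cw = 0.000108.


Formula: Rw = 0.5 * rho * V^2 * S * Cw
Step 1 — V^2 = 9.95^2 = 99.0025
Step 2 — 0.5 * rho * V^2 = 0.5 * 1025 * 99.0025 = 50738.78125
Step 3 — Rw = 50738.78125 * 4515 * 0.000108 ≈ 24741 N (5 s.f.)

24741 N


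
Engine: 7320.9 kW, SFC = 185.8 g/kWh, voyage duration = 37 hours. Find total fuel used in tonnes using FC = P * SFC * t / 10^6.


Formula: FC (tonnes) = P * SFC * t / 1,000,000
Step 1 — P * SFC * t = 7320.9 * 185.8 * 37 = 50328259.14 g
Step 2 — FC (tonnes) = 50328259.14 / 1,000,000 ≈ 50.328 tonnes (5 s.f.)

50.328 tonnes


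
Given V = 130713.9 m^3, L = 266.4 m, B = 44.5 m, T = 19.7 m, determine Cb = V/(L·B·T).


Formula: Cb = V / (L * B * T)
Step 1 — L * B * T = 266.4 * 44.5 * 19.7 = 233539.56 m^3
Step 2 — Cb = 130713.9 / 233539.56 ≈ 0.55971 (5 s.f.)

0.55971


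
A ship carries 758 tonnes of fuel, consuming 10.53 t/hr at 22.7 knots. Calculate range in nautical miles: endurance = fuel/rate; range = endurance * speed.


Formula: endurance = fuel / rate; range = endurance * speed
Step 1 — endurance = 758 / 10.53 = 71.9848 hours
Step 2 — range = 71.9848 * 22.7 ≈ 1634.1 nautical miles (5 s.f.)

1634.1 NM


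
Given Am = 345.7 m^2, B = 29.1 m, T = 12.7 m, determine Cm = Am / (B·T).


Formula: Cm = Am / (B * T)
Step 1 — B * T = 29.1 * 12.7 = 369.57 m^2
Step 2 — Cm = 345.7 / 369.57 ≈ 0.93541 (5 s.f.)

0.93541


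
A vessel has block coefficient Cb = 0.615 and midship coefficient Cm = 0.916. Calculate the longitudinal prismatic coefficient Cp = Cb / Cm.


Formula: Cp = Cb / Cm
Substituting: Cp = 0.615 / 0.916
Result: Cp ≈ 0.67140 (5 s.f.)

0.67140


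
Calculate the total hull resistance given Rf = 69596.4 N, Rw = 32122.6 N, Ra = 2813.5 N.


Formula: Rt = Rf + Rw + Ra
Substituting: Rt = 69596.4 + 32122.6 + 2813.5
Result: Rt = 104532.5 N

104532.5 N


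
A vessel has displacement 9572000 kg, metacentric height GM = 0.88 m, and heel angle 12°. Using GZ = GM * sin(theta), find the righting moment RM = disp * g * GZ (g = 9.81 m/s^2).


Formula: GZ = GM * sin(theta); RM = disp * g * GZ
Step 1 — GZ = 0.88 * sin(12°) = 0.88 * 0.207912 = 0.182963 m
Step 2 — RM = 9572000 * 9.81 * 0.182963 ≈ 17180000 N·m (5 s.f.)

17180000 N·m


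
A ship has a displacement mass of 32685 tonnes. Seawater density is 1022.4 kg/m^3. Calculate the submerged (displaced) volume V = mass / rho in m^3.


Formula: V = mass / rho
Step 1 — convert tonnes to kg: 32685 t * 1000 = 32685000 kg
Step 2 — V = 32685000 / 1022.4 ≈ 31969 m^3 (5 s.f.)

31969 m^3


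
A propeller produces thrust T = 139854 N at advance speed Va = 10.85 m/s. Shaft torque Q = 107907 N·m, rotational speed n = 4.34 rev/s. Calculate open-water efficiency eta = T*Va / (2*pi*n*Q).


Formula: eta = T * Va / (2 * pi * n * Q)
Step 1 — numerator = T * Va = 139854 * 10.85 = 1517415.9
Step 2 — 2 * pi * n = 2 * pi * 4.34 = 27.269024
Step 3 — denominator = 27.269024 * 107907 = 2942518.57
Step 4 — eta = 1517415.9 / 2942518.57 ≈ 0.51569 (5 s.f.)

0.51569


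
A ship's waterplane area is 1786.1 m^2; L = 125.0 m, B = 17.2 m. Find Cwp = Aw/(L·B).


Formula: Cwp = Aw / (L * B)
Step 1 — L * B = 125.0 * 17.2 = 2150.0 m^2
Step 2 — Cwp = 1786.1 / 2150.0 ≈ 0.83074 (5 s.f.)

0.83074


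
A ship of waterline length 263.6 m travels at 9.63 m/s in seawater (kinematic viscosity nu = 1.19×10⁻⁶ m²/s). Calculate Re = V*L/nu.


Formula: Re = V * L / nu
Step 1 — V * L = 9.63 * 263.6 = 2538.468 m^2/s
Step 2 — Re = 2538.468 / 1.19e-6 = 2.13e+09

2.13e+09


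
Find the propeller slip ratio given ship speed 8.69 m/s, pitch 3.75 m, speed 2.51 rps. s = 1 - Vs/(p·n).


Formula: s = 1 - Vs / (p * n)
Step 1 — p * n = 3.75 * 2.51 = 9.4125
Step 2 — Vs / (p*n) = 8.69 / 9.4125 = 0.92324 (6 d.p.)
Step 3 — s = 1 - 0.92324 = 0.07676

0.07676


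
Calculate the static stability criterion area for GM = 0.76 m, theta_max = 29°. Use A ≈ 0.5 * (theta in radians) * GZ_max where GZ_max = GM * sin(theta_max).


Formula: GZ_max = GM * sin(theta); Area = 0.5 * theta_rad * GZ_max
Step 1 — GZ_max = 0.76 * sin(29°) = 0.76 * 0.48481 = 0.368456 m
Step 2 — theta_rad = 29 * pi/180 = 0.506145 rad
Step 3 — Area = 0.5 * 0.506145 * 0.368456 ≈ 0.093246 m·rad (5 s.f.)

0.093246 m·rad


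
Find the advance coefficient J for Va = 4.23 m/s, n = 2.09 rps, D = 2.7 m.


Formula: J = Va / (n * D)
Step 1 — n * D = 2.09 * 2.7 = 5.643
Step 2 — J = 4.23 / 5.643 ≈ 0.74960 (5 s.f.)

0.74960


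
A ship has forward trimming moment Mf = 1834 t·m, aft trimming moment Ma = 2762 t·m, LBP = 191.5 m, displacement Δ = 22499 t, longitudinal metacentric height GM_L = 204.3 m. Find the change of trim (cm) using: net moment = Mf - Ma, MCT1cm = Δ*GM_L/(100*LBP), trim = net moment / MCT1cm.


Formula: net trimming moment = Mf - Ma; MCT1cm = Δ*GM_L/(100*LBP); trim = net moment / MCT1cm
Step 1 — net trimming moment = 1834 - 2762 = -928 t·m
Step 2 — MCT1cm = 22499 * 204.3 / (100 * 191.5) = 240.0285 t·m/cm
Step 3 — trim = -928 / 240.0285 ≈ -3.8662 cm (5 s.f.)

-3.8662 cm


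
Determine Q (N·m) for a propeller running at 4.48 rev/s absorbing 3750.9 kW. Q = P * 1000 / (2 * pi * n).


Formula: Q = P_W / (2 * pi * n)
Step 1 — P_W = 3750.9 kW * 1000 = 3750900.0 W
Step 2 — 2 * pi * n = 2 * pi * 4.48 = 28.14867
Step 3 — Q = 3750900.0 / 28.14867 ≈ 133250 N·m (5 s.f.)

133250 N·m


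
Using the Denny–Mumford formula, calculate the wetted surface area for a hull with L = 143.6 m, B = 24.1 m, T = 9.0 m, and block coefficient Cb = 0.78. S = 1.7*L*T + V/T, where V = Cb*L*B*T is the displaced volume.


Formula: S = 1.7*L*T + V/T with V = Cb*L*B*T, i.e. S = L * (1.7*T + Cb*B)
Step 1 — 1.7*T = 1.7 * 9.0 = 15.3 m
Step 2 — Cb*B = 0.78 * 24.1 = 18.798 m
Step 3 — 1.7*T + Cb*B = 15.3 + 18.798 = 34.098 m
Step 4 — S = 143.6 * 34.098 ≈ 4896.5 m^2 (5 s.f.)

4896.5 m^2


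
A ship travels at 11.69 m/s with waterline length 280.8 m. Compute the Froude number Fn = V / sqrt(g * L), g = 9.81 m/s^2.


Formula: Fn = V / sqrt(g * L)
Step 1 — g * L = 9.81 * 280.8 = 2754.648
Step 2 — sqrt(g * L) = sqrt(2754.648) = 52.484741
Step 3 — Fn = 11.69 / 52.484741 ≈ 0.22273 (5 s.f.)

0.22273


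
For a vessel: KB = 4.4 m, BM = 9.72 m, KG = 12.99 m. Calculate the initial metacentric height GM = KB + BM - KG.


Formula: GM = KB + BM - KG
Step 1 — KM = KB + BM = 4.4 + 9.72 = 14.12 m
Step 2 — GM = KM - KG = 14.12 - 12.99 = 1.13 m

1.13 m


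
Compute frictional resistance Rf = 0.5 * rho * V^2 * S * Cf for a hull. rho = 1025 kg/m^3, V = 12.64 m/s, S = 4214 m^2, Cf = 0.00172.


Formula: Rf = 0.5 * rho * V^2 * S * Cf
Step 1 — V^2 = 12.64^2 = 159.7696
Step 2 — 0.5 * rho * V^2 = 0.5 * 1025 * 159.7696 = 81881.92
Step 3 — Rf = 81881.92 * 4214 * 0.00172 ≈ 593490 N (5 s.f.)

593490 N


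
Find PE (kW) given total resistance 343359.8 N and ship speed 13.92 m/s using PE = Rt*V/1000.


Formula: PE = Rt * V / 1000 (kW)
Step 1 — PE (W) = 343359.8 * 13.92 = 4779568.416 W
Step 2 — PE (kW) = 4779568.416 / 1000 ≈ 4779.6 kW (5 s.f.)

4779.6 kW


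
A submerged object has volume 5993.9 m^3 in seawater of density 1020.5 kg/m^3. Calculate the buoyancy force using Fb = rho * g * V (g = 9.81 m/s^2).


Formula: Fb = rho * g * V
Substituting: Fb = 1020.5 * 9.81 * 5993.9
Intermediate: 1020.5 * 9.81 = 10011.105
Result: Fb = 10011.105 * 5993.9 ≈ 60006000 N (5 s.f.)

60006000 N


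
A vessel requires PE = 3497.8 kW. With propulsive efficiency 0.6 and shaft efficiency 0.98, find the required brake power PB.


Formula: PB = PE / (eta_D * eta_S)
Step 1 — combined efficiency = eta_D * eta_S = 0.6 * 0.98 = 0.588
Step 2 — PB = 3497.8 / 0.588 ≈ 5948.6 kW (5 s.f.)

5948.6 kW


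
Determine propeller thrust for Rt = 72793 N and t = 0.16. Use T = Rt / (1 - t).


Formula: T = Rt / (1 - t)
Step 1 — (1 - t) = 1 - 0.16 = 0.84
Step 2 — T = 72793 / 0.84 ≈ 86658 N (5 s.f.)

86658 N


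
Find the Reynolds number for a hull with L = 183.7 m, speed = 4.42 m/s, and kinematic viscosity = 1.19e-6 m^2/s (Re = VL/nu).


Formula: Re = V * L / nu
Step 1 — V * L = 4.42 * 183.7 = 811.954 m^2/s
Step 2 — Re = 811.954 / 1.19e-6 = 6.82e+08

6.82e+08


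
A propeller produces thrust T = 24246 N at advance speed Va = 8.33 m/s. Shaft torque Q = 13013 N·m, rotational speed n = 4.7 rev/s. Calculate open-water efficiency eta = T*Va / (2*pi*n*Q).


Formula: eta = T * Va / (2 * pi * n * Q)
Step 1 — numerator = T * Va = 24246 * 8.33 = 201969.18
Step 2 — 2 * pi * n = 2 * pi * 4.7 = 29.530971
Step 3 — denominator = 29.530971 * 13013 = 384286.53
Step 4 — eta = 201969.18 / 384286.53 ≈ 0.52557 (5 s.f.)

0.52557


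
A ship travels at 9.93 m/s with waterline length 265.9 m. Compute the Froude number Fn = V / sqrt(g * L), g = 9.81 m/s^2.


Formula: Fn = V / sqrt(g * L)
Step 1 — g * L = 9.81 * 265.9 = 2608.479
Step 2 — sqrt(g * L) = sqrt(2608.479) = 51.073271
Step 3 — Fn = 9.93 / 51.073271 ≈ 0.19443 (5 s.f.)

0.19443


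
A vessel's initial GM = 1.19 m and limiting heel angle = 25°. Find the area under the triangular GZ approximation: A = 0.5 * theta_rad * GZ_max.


Formula: GZ_max = GM * sin(theta); Area = 0.5 * theta_rad * GZ_max
Step 1 — GZ_max = 1.19 * sin(25°) = 1.19 * 0.422618 = 0.502915 m
Step 2 — theta_rad = 25 * pi/180 = 0.436332 rad
Step 3 — Area = 0.5 * 0.436332 * 0.502915 ≈ 0.10972 m·rad (5 s.f.)

0.10972 m·rad


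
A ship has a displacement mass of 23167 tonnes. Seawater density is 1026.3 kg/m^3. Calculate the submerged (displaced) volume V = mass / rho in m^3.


Formula: V = mass / rho
Step 1 — convert tonnes to kg: 23167 t * 1000 = 23167000 kg
Step 2 — V = 23167000 / 1026.3 ≈ 22573 m^3 (5 s.f.)

22573 m^3


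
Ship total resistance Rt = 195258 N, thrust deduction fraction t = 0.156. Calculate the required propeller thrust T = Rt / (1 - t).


Formula: T = Rt / (1 - t)
Step 1 — (1 - t) = 1 - 0.156 = 0.844
Step 2 — T = 195258 / 0.844 ≈ 231350 N (5 s.f.)

231350 N


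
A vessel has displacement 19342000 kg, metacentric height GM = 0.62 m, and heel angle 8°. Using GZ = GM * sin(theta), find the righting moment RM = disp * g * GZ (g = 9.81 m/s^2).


Formula: GZ = GM * sin(theta); RM = disp * g * GZ
Step 1 — GZ = 0.62 * sin(8°) = 0.62 * 0.139173 = 0.086287 m
Step 2 — RM = 19342000 * 9.81 * 0.086287 ≈ 16373000 N·m (5 s.f.)

16373000 N·m


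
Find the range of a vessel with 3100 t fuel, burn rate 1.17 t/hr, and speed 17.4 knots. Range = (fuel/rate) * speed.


Formula: endurance = fuel / rate; range = endurance * speed
Step 1 — endurance = 3100 / 1.17 = 2649.5726 hours
Step 2 — range = 2649.5726 * 17.4 ≈ 46103 nautical miles (5 s.f.)

46103 NM


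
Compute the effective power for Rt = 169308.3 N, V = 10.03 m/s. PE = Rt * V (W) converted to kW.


Formula: PE = Rt * V / 1000 (kW)
Step 1 — PE (W) = 169308.3 * 10.03 = 1698162.249 W
Step 2 — PE (kW) = 1698162.249 / 1000 ≈ 1698.2 kW (5 s.f.)

1698.2 kW


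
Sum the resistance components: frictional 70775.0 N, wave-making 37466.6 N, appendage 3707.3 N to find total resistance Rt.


Formula: Rt = Rf + Rw + Ra
Substituting: Rt = 70775.0 + 37466.6 + 3707.3
Result: Rt = 111948.9 N

111948.9 N


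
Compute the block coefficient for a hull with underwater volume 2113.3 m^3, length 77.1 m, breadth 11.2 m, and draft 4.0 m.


Formula: Cb = V / (L * B * T)
Step 1 — L * B * T = 77.1 * 11.2 * 4.0 = 3454.08 m^3
Step 2 — Cb = 2113.3 / 3454.08 ≈ 0.61183 (5 s.f.)

0.61183


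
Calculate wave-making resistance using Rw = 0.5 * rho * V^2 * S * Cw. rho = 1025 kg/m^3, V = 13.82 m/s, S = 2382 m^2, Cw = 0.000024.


Formula: Rw = 0.5 * rho * V^2 * S * Cw
Step 1 — V^2 = 13.82^2 = 190.9924
Step 2 — 0.5 * rho * V^2 = 0.5 * 1025 * 190.9924 = 97883.605
Step 3 — Rw = 97883.605 * 2382 * 0.000024 ≈ 5595.8 N (5 s.f.)

5595.8 N


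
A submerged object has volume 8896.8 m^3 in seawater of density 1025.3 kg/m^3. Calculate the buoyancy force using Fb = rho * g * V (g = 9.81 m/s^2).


Formula: Fb = rho * g * V
Substituting: Fb = 1025.3 * 9.81 * 8896.8
Intermediate: 1025.3 * 9.81 = 10058.193
Result: Fb = 10058.193 * 8896.8 ≈ 89486000 N (5 s.f.)

89486000 N


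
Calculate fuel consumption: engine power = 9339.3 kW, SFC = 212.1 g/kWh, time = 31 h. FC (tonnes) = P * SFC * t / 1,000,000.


Formula: FC (tonnes) = P * SFC * t / 1,000,000
Step 1 — P * SFC * t = 9339.3 * 212.1 * 31 = 61406831.43 g
Step 2 — FC (tonnes) = 61406831.43 / 1,000,000 ≈ 61.407 tonnes (5 s.f.)

61.407 tonnes


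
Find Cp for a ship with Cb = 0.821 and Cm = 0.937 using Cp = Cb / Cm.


Formula: Cp = Cb / Cm
Substituting: Cp = 0.821 / 0.937
Result: Cp ≈ 0.87620 (5 s.f.)

0.87620


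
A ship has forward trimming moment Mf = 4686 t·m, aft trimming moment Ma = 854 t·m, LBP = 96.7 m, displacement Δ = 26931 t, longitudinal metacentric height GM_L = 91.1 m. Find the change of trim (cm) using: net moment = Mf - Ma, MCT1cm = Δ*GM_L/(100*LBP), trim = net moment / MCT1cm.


Formula: net trimming moment = Mf - Ma; MCT1cm = Δ*GM_L/(100*LBP); trim = net moment / MCT1cm
Step 1 — net trimming moment = 4686 - 854 = 3832 t·m
Step 2 — MCT1cm = 26931 * 91.1 / (100 * 96.7) = 253.714 t·m/cm
Step 3 — trim = 3832 / 253.714 ≈ 15.104 cm (5 s.f.)

15.104 cm


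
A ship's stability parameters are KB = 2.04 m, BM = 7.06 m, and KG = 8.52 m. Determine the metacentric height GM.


Formula: GM = KB + BM - KG
Step 1 — KM = KB + BM = 2.04 + 7.06 = 9.1 m
Step 2 — GM = KM - KG = 9.1 - 8.52 = 0.58 m

0.58 m


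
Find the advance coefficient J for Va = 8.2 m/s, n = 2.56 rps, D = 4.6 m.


Formula: J = Va / (n * D)
Step 1 — n * D = 2.56 * 4.6 = 11.776
Step 2 — J = 8.2 / 11.776 ≈ 0.69633 (5 s.f.)

0.69633


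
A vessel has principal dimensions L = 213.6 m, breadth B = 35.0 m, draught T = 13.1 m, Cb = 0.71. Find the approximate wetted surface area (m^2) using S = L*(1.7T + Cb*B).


Formula: S = 1.7*L*T + V/T with V = Cb*L*B*T, i.e. S = L * (1.7*T + Cb*B)
Step 1 — 1.7*T = 1.7 * 13.1 = 22.27 m
Step 2 — Cb*B = 0.71 * 35.0 = 24.85 m
Step 3 — 1.7*T + Cb*B = 22.27 + 24.85 = 47.12 m
Step 4 — S = 213.6 * 47.12 ≈ 10065 m^2 (5 s.f.)

10065 m^2


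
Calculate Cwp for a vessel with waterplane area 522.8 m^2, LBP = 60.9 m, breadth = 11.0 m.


Formula: Cwp = Aw / (L * B)
Step 1 — L * B = 60.9 * 11.0 = 669.9 m^2
Step 2 — Cwp = 522.8 / 669.9 ≈ 0.78041 (5 s.f.)

0.78041


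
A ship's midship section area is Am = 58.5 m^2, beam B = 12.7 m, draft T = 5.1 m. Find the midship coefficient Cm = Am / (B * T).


Formula: Cm = Am / (B * T)
Step 1 — B * T = 12.7 * 5.1 = 64.77 m^2
Step 2 — Cm = 58.5 / 64.77 ≈ 0.90320 (5 s.f.)

0.90320
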